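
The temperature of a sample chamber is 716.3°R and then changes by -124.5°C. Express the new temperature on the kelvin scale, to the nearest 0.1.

273.4 K

Initial temperature in Celsius: (716.3 - 491.67) × 5/9 = 124.7944°C.
Final Celsius temperature: 124.7944 - 124.5000 = 0.2944°C.
In kelvin: 0.2944 + 273.15 = 273.4 K.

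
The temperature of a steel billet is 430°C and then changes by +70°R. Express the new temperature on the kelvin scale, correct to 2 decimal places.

742.04 K

The 70°R change is an interval, so only the factor 5/9 applies: +70 × 5/9 = +38.8889°C.
Final Celsius temperature: 430.0000 + 38.8889 = 468.8889°C.
In kelvin: 468.8889 + 273.15 = 742.04 K.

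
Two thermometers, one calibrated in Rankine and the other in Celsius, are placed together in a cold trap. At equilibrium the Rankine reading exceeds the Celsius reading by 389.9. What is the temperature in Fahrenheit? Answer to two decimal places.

-196.98°F

Let x be the Rankine reading; then the Celsius reading is 5/9·x - 273.15.
(5/9·x - 273.15) - x = -389.9  ⇒  (-4/9)·x = -116.75  ⇒  x = 262.6875°R.
In Celsius: (262.6875 - 491.67) × 5/9 = -127.2125°C.
In Fahrenheit: -127.2125 × 1.8 + 32 = -196.98°F.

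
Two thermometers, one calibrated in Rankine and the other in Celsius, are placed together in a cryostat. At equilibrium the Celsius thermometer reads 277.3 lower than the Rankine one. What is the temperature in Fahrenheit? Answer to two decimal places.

Let x be the Rankine reading; then the Celsius reading is 5/9·x - 273.15.
(5/9·x - 273.15) - x = -277.3  ⇒  (-4/9)·x = -4.15  ⇒  x = 9.3375°R.
In Celsius: (9.3375 - 491.67) × 5/9 = -267.9625°C.
In Fahrenheit: -267.9625 × 1.8 + 32 = -450.33°F.

-450.33°F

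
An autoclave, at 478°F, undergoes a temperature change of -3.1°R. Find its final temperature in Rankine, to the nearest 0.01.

934.57°R

Initial temperature in Celsius: (478 - 32) × 5/9 = 247.7778°C.
The 3.1°R change is an interval, so only the factor 5/9 applies: -3.1 × 5/9 = -1.7222°C.
Final Celsius temperature: 247.7778 - 1.7222 = 246.0556°C.
In Rankine: 246.0556 × 1.8 + 491.67 = 934.57°R.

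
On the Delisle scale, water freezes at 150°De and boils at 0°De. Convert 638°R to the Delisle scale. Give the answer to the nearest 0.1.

First in Celsius: (638 - 491.67) × 5/9 = 81.2944°C.
Linearly onto the Delisle scale: 150 + (81.2944 / 100) × (0 - 150) = 28.1°De.

28.1°De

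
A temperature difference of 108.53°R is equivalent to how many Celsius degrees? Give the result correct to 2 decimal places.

Only the scale ratio 5/9 matters for a change in temperature.
108.53 × 5/9 = 60.29.

60.29°C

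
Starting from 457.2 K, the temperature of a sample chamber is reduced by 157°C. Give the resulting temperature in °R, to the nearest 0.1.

Initial temperature in Celsius: 457.2 - 273.15 = 184.0500°C.
Final Celsius temperature: 184.0500 - 157.0000 = 27.0500°C.
In Rankine: 27.0500 × 1.8 + 491.67 = 540.4°R.

540.4°R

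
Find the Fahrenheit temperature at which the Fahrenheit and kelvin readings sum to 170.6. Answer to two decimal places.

Let F be the Fahrenheit reading. The kelvin reading is K = 5/9·F + 255.372.
Require F + K = 170.6: (14/9)·F + 255.372 = 170.6.
F = (170.6 - 255.372) / (14/9) = -54.50.

-54.50°F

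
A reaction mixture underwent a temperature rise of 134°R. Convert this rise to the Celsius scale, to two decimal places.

74.44°C

Only the scale ratio 5/9 matters for a change in temperature.
134 × 5/9 = 74.44.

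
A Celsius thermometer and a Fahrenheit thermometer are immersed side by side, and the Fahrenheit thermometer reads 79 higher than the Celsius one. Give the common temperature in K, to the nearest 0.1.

Let x be the Celsius reading; then the Fahrenheit reading is 1.8·x + 32.
(1.8·x + 32) - x = 79  ⇒  (0.8)·x = 47  ⇒  x = 58.7500°C.
In kelvin: 58.7500 + 273.15 = 331.9 K.

331.9 K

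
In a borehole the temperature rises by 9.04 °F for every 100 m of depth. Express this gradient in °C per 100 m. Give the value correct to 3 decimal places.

Since only a temperature interval is involved, the additive offset between the scales drops out.
A change of 1°F is a change of 5/9°C, so 9.04 × 5/9 = 5.022.

5.022 °C/100 m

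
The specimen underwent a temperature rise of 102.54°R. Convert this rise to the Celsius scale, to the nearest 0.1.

For a temperature interval the offset drops out; only the factor 5/9 applies.
102.54 × 5/9 = 57.0.

57.0°C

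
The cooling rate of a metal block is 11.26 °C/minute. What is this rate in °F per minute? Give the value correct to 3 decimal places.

The quantity depends on a temperature interval, so only the ratio of degree sizes applies; the offset between the scales is irrelevant.
A change of 1°C is a change of 1.8°F, so 11.26 × 1.8 = 20.268.

20.268 °F/minute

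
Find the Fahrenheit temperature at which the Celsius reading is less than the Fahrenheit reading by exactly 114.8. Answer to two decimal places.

218.30°F

Let F be the Fahrenheit reading. The Celsius reading is C = 5/9·F - 17.7778.
Require C - F = -114.8: (-4/9)·F - 17.7778 = -114.8.
F = (-114.8 + 17.7778) / (-4/9) = 218.30.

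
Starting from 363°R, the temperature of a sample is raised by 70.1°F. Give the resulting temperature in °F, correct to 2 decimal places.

-26.57°F

Initial temperature in Celsius: (363 - 491.67) × 5/9 = -71.4833°C.
The 70.1°F change is an interval, so only the factor 5/9 applies: +70.1 × 5/9 = +38.9444°C.
Final Celsius temperature: -71.4833 + 38.9444 = -32.5389°C.
In Fahrenheit: -32.5389 × 1.8 + 32 = -26.57°F.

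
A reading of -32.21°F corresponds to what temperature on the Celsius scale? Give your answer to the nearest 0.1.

In Celsius: (-32.21 - 32) × 5/9 = -35.6722°C.

-35.7°C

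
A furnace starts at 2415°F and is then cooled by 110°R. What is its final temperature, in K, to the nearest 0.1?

1535.9 K

Initial temperature in Celsius: (2415 - 32) × 5/9 = 1323.8889°C.
The 110°R change is an interval, so only the factor 5/9 applies: -110 × 5/9 = -61.1111°C.
Final Celsius temperature: 1323.8889 - 61.1111 = 1262.7778°C.
In kelvin: 1262.7778 + 273.15 = 1535.9 K.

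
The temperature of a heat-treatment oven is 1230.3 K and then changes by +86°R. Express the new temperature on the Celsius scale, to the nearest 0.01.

Initial temperature in Celsius: 1230.3 - 273.15 = 957.1500°C.
The 86°R change is an interval, so only the factor 5/9 applies: +86 × 5/9 = +47.7778°C.
Final Celsius temperature: 957.1500 + 47.7778 = 1004.9278°C.

1004.93°C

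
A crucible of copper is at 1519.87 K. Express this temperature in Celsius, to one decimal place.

1246.7°C

In Celsius: 1519.87 - 273.15 = 1246.7200°C.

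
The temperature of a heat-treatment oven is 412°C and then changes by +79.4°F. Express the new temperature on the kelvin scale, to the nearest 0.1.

The 79.4°F change is an interval, so only the factor 5/9 applies: +79.4 × 5/9 = +44.1111°C.
Final Celsius temperature: 412.0000 + 44.1111 = 456.1111°C.
In kelvin: 456.1111 + 273.15 = 729.3 K.

729.3 K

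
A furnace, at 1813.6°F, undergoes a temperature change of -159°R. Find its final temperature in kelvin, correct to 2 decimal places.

1174.59 K

Initial temperature in Celsius: (1813.6 - 32) × 5/9 = 989.7778°C.
The 159°R change is an interval, so only the factor 5/9 applies: -159 × 5/9 = -88.3333°C.
Final Celsius temperature: 989.7778 - 88.3333 = 901.4444°C.
In kelvin: 901.4444 + 273.15 = 1174.59 K.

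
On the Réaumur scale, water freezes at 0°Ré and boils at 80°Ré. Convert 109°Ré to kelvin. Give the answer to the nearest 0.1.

409.4 K

Linear interpolation between the fixed points: C = (109 - 0) × 100 / (80 - 0) = 136.2500°C.
Then 136.2500 + 273.15 = 409.4 K.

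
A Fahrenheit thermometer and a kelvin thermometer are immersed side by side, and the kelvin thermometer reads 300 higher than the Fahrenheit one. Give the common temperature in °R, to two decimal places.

Let x be the Fahrenheit reading; then the kelvin reading is 5/9·x + 255.372.
(5/9·x + 255.372) - x = 300  ⇒  (-4/9)·x = 44.6278  ⇒  x = -100.4125°F.
In Celsius: (-100.4125 - 32) × 5/9 = -73.5625°C.
In Rankine: -73.5625 × 1.8 + 491.67 = 359.26°R.

359.26°R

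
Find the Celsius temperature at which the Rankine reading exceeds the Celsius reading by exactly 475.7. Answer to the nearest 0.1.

Let C be the Celsius reading. The Rankine reading is R = 1.8·C + 491.67.
Require R - C = 475.7: (0.8)·C + 491.67 = 475.7.
C = (475.7 - 491.67) / (0.8) = -20.0.

-20.0°C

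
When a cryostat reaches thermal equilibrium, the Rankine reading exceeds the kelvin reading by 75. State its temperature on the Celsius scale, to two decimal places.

-179.40°C

Let x be the Rankine reading; then the kelvin reading is 5/9·x.
(5/9·x) - x = -75  ⇒  (-4/9)·x = -75  ⇒  x = 168.7500°R.
In Celsius: (168.75 - 491.67) × 5/9 = -179.40°C.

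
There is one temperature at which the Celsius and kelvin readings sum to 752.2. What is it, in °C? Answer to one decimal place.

239.5°C

Let C be the Celsius reading. The kelvin reading is K = 1·C + 273.15.
Require C + K = 752.2: (2)·C + 273.15 = 752.2.
C = (752.2 - 273.15) / (2) = 239.5.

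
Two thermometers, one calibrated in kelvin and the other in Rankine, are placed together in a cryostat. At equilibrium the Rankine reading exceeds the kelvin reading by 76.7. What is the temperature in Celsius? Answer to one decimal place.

Let x be the kelvin reading; then the Rankine reading is 1.8·x.
(1.8·x) - x = 76.7  ⇒  (0.8)·x = 76.7  ⇒  x = 95.8750 K.
In Celsius: 95.875 - 273.15 = -177.3°C.

-177.3°C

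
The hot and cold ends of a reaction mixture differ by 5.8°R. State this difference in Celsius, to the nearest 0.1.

An interval of 1°R corresponds to 5/9°C.
5.8 × 5/9 = 3.2.

3.2°C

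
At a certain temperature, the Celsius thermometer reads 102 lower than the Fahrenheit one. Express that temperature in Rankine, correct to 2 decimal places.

Let x be the Fahrenheit reading; then the Celsius reading is 5/9·x - 17.7778.
(5/9·x - 17.7778) - x = -102  ⇒  (-4/9)·x = -84.2222  ⇒  x = 189.5000°F.
In Celsius: (189.5 - 32) × 5/9 = 87.5000°C.
In Rankine: 87.5000 × 1.8 + 491.67 = 649.17°R.

649.17°R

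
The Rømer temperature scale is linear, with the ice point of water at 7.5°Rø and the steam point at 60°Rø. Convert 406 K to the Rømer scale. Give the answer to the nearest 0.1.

First in Celsius: 406 - 273.15 = 132.8500°C.
Linearly onto the Rømer scale: 7.5 + (132.8500 / 100) × (60 - 7.5) = 77.2°Rø.

77.2°Rø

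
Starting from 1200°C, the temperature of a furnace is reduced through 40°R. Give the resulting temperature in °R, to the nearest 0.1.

2611.7°R

The 40°R change is an interval, so only the factor 5/9 applies: -40 × 5/9 = -22.2222°C.
Final Celsius temperature: 1200.0000 - 22.2222 = 1177.7778°C.
In Rankine: 1177.7778 × 1.8 + 491.67 = 2611.7°R.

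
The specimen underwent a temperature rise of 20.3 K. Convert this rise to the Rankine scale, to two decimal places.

36.54°R

Only the scale ratio 1.8 matters for a change in temperature.
20.3 × 1.8 = 36.54.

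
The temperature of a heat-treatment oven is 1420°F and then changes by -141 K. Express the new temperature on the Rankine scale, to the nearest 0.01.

1625.87°R

Initial temperature in Celsius: (1420 - 32) × 5/9 = 771.1111°C.
The 141 K change is an interval; Kelvin and Celsius degrees are the same size, so ΔC = -141°C.
Final Celsius temperature: 771.1111 - 141.0000 = 630.1111°C.
In Rankine: 630.1111 × 1.8 + 491.67 = 1625.87°R.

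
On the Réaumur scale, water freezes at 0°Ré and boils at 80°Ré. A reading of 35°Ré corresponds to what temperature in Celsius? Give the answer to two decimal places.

43.75°C

Linear interpolation between the fixed points: C = (35 - 0) × 100 / (80 - 0) = 43.7500°C.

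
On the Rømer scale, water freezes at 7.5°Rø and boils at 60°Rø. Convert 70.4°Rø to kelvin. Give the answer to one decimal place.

Linear interpolation between the fixed points: C = (70.4 - 7.5) × 100 / (60 - 7.5) = 119.8095°C.
Then 119.8095 + 273.15 = 393.0 K.

393.0 K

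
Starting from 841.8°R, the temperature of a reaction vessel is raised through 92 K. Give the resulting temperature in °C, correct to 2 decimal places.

Initial temperature in Celsius: (841.8 - 491.67) × 5/9 = 194.5167°C.
The 92 K change is an interval; Kelvin and Celsius degrees are the same size, so ΔC = +92°C.
Final Celsius temperature: 194.5167 + 92.0000 = 286.5167°C.

286.52°C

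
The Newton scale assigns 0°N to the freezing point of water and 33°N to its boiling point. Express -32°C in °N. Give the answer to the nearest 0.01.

Linearly onto the Newton scale: 0 + (-32.0000 / 100) × (33 - 0) = -10.56°N.

-10.56°N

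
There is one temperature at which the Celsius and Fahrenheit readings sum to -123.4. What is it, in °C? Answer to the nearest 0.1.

-55.5°C

Let C be the Celsius reading. The Fahrenheit reading is F = 1.8·C + 32.
Require C + F = -123.4: (2.8)·C + 32 = -123.4.
C = (-123.4 - 32) / (2.8) = -55.5.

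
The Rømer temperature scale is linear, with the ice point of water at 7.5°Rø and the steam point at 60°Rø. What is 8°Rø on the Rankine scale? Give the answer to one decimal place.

493.4°R

Linear interpolation between the fixed points: C = (8 - 7.5) × 100 / (60 - 7.5) = 0.9524°C.
Then 0.9524 × 1.8 + 491.67 = 493.4°R.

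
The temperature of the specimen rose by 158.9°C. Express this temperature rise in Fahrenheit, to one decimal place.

286.0°F

Only the scale ratio 1.8 matters for a change in temperature.
158.9 × 1.8 = 286.0.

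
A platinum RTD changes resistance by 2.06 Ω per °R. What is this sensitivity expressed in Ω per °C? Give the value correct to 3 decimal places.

3.708 Ω per °C

Since only a temperature interval is involved, the additive offset between the scales drops out.
A change of 1°C is a change of 1.8°R, so per °C the value is 2.06 × 1.8 = 3.708.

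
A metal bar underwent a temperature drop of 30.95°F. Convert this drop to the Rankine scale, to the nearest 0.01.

Fahrenheit and Rankine degrees are the same size, so the interval is unchanged: 30.95.

30.95°R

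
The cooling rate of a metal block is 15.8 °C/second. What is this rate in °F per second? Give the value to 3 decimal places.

28.440 °F/second

The quantity depends on a temperature interval, so only the ratio of degree sizes applies; the offset between the scales is irrelevant.
A change of 1°C is a change of 1.8°F, so 15.8 × 1.8 = 28.440.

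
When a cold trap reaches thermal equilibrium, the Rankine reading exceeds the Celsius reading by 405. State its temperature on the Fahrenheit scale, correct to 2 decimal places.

-163.01°F

Let x be the Rankine reading; then the Celsius reading is 5/9·x - 273.15.
(5/9·x - 273.15) - x = -405  ⇒  (-4/9)·x = -131.85  ⇒  x = 296.6625°R.
In Celsius: (296.6625 - 491.67) × 5/9 = -108.3375°C.
In Fahrenheit: -108.3375 × 1.8 + 32 = -163.01°F.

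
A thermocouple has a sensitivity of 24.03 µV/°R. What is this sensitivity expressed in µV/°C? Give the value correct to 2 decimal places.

The quantity depends on a temperature interval, so only the ratio of degree sizes applies; the offset between the scales is irrelevant.
A change of 1°C is a change of 1.8°R, so per °C the value is 24.03 × 1.8 = 43.25.

43.25 µV/°C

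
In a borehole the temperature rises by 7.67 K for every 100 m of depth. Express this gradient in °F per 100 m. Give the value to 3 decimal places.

Since only a temperature interval is involved, the additive offset between the scales drops out.
A change of 1 K is a change of 1.8°F, so 7.67 × 1.8 = 13.806.

13.806 °F/100 m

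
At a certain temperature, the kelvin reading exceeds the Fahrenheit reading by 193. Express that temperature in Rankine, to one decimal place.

Let x be the Fahrenheit reading; then the kelvin reading is 5/9·x + 255.372.
(5/9·x + 255.372) - x = 193  ⇒  (-4/9)·x = -62.3722  ⇒  x = 140.3375°F.
In Celsius: (140.3375 - 32) × 5/9 = 60.1875°C.
In Rankine: 60.1875 × 1.8 + 491.67 = 600.0°R.

600.0°R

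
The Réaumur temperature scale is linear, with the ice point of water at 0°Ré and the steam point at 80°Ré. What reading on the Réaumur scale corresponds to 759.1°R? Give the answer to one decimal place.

118.9°Ré

First in Celsius: (759.1 - 491.67) × 5/9 = 148.5722°C.
Linearly onto the Réaumur scale: 0 + (148.5722 / 100) × (80 - 0) = 118.9°Ré.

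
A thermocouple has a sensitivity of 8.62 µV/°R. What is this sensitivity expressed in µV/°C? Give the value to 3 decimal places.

15.516 µV/°C

Since only a temperature interval is involved, the additive offset between the scales drops out.
A change of 1°C is a change of 1.8°R, so per °C the value is 8.62 × 1.8 = 15.516.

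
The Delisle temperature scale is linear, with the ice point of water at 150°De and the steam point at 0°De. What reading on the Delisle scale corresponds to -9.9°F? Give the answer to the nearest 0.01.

184.92°De

First in Celsius: (-9.9 - 32) × 5/9 = -23.2778°C.
Linearly onto the Delisle scale: 150 + (-23.2778 / 100) × (0 - 150) = 184.92°De.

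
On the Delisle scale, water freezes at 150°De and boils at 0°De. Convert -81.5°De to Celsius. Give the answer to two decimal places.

Linear interpolation between the fixed points: C = (-81.5 - 150) × 100 / (0 - 150) = 154.3333°C.

154.33°C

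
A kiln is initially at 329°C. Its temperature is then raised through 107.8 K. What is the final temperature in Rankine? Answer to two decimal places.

The 107.8 K change is an interval; Kelvin and Celsius degrees are the same size, so ΔC = +107.8°C.
Final Celsius temperature: 329.0000 + 107.8000 = 436.8000°C.
In Rankine: 436.8000 × 1.8 + 491.67 = 1277.91°R.

1277.91°R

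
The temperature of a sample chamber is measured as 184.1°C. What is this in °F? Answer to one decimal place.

363.4°F

In Fahrenheit: 184.1000 × 1.8 + 32 = 363.4°F.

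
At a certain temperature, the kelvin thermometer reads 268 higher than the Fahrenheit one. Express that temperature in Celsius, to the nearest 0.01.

Let x be the Fahrenheit reading; then the kelvin reading is 5/9·x + 255.372.
(5/9·x + 255.372) - x = 268  ⇒  (-4/9)·x = 12.6278  ⇒  x = -28.4125°F.
In Celsius: (-28.4125 - 32) × 5/9 = -33.56°C.

-33.56°C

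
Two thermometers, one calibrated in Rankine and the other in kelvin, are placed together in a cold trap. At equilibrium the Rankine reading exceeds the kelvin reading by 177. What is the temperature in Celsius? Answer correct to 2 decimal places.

Let x be the Rankine reading; then the kelvin reading is 5/9·x.
(5/9·x) - x = -177  ⇒  (-4/9)·x = -177  ⇒  x = 398.2500°R.
In Celsius: (398.25 - 491.67) × 5/9 = -51.90°C.

-51.90°C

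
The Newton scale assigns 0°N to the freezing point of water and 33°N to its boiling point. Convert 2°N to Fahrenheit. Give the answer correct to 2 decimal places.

Linear interpolation between the fixed points: C = (2 - 0) × 100 / (33 - 0) = 6.0606°C.
Then 6.0606 × 1.8 + 32 = 42.91°F.

42.91°F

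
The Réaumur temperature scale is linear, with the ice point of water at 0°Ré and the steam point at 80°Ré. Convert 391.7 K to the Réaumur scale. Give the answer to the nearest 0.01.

First in Celsius: 391.7 - 273.15 = 118.5500°C.
Linearly onto the Réaumur scale: 0 + (118.5500 / 100) × (80 - 0) = 94.84°Ré.

94.84°Ré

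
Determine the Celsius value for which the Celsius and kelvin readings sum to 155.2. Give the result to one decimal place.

-59.0°C

Let C be the Celsius reading. The kelvin reading is K = 1·C + 273.15.
Require C + K = 155.2: (2)·C + 273.15 = 155.2.
C = (155.2 - 273.15) / (2) = -59.0.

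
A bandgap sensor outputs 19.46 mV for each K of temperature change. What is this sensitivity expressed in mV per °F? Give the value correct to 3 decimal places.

The quantity depends on a temperature interval, so only the ratio of degree sizes applies; the offset between the scales is irrelevant.
A change of 1°F is a change of 5/9 K, so per °F the value is 19.46 × 5/9 = 10.811.

10.811 mV per °F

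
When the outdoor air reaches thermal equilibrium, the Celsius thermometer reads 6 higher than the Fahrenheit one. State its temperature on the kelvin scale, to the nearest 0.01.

225.65 K

Let x be the Fahrenheit reading; then the Celsius reading is 5/9·x - 17.7778.
(5/9·x - 17.7778) - x = 6  ⇒  (-4/9)·x = 23.7778  ⇒  x = -53.5000°F.
In Celsius: (-53.5 - 32) × 5/9 = -47.5000°C.
In kelvin: -47.5000 + 273.15 = 225.65 K.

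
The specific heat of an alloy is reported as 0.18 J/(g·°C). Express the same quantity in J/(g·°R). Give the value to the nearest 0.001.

0.100 J/(g·°R)

The quantity depends on a temperature interval, so only the ratio of degree sizes applies; the offset between the scales is irrelevant.
A change of 1°R is a change of 5/9°C, so per °R the value is 0.18 × 5/9 = 0.100.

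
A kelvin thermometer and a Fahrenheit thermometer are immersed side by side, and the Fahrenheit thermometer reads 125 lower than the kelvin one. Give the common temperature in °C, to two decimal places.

Let x be the kelvin reading; then the Fahrenheit reading is 1.8·x - 459.67.
(1.8·x - 459.67) - x = -125  ⇒  (0.8)·x = 334.67  ⇒  x = 418.3375 K.
In Celsius: 418.3375 - 273.15 = 145.19°C.

145.19°C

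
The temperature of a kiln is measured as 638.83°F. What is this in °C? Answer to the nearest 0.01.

337.13°C

In Celsius: (638.83 - 32) × 5/9 = 337.1278°C.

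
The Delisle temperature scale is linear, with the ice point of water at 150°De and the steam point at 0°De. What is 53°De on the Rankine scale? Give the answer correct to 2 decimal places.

608.07°R

Linear interpolation between the fixed points: C = (53 - 150) × 100 / (0 - 150) = 64.6667°C.
Then 64.6667 × 1.8 + 491.67 = 608.07°R.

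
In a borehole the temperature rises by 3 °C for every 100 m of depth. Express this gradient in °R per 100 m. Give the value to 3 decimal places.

The quantity depends on a temperature interval, so only the ratio of degree sizes applies; the offset between the scales is irrelevant.
A change of 1°C is a change of 1.8°R, so 3 × 1.8 = 5.400.

5.400 °R/100 m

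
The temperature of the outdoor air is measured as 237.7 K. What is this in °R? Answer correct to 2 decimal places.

427.86°R

In Celsius: 237.7 - 273.15 = -35.4500°C.
In Rankine: -35.4500 × 1.8 + 491.67 = 427.86°R.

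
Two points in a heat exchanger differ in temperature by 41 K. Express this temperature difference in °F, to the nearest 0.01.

73.80°F

Only the scale ratio 1.8 matters for a change in temperature.
41 × 1.8 = 73.80.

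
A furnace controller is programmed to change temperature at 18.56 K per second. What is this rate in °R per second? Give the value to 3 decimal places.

Since only a temperature interval is involved, the additive offset between the scales drops out.
A change of 1 K is a change of 1.8°R, so 18.56 × 1.8 = 33.408.

33.408 °R/second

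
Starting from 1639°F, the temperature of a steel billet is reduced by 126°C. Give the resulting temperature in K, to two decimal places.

1039.93 K

Initial temperature in Celsius: (1639 - 32) × 5/9 = 892.7778°C.
Final Celsius temperature: 892.7778 - 126.0000 = 766.7778°C.
In kelvin: 766.7778 + 273.15 = 1039.93 K.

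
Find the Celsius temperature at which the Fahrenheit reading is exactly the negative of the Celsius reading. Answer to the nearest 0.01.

-11.43°C

Let C be the Celsius reading. The Fahrenheit reading is F = 1.8·C + 32.
Require F = -1·C: 1.8·C + 32 = -1·C.
(2.8)·C = -32  ⇒  C = -11.43.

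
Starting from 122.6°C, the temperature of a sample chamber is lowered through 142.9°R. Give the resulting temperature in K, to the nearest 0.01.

The 142.9°R change is an interval, so only the factor 5/9 applies: -142.9 × 5/9 = -79.3889°C.
Final Celsius temperature: 122.6000 - 79.3889 = 43.2111°C.
In kelvin: 43.2111 + 273.15 = 316.36 K.

316.36 K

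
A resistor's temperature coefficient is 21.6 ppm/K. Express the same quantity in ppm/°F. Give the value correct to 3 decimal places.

The quantity depends on a temperature interval, so only the ratio of degree sizes applies; the offset between the scales is irrelevant.
A change of 1°F is a change of 5/9 K, so per °F the value is 21.6 × 5/9 = 12.000.

12.000 ppm/°F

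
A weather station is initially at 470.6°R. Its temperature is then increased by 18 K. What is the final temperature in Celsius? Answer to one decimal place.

Initial temperature in Celsius: (470.6 - 491.67) × 5/9 = -11.7056°C.
The 18 K change is an interval; Kelvin and Celsius degrees are the same size, so ΔC = +18°C.
Final Celsius temperature: -11.7056 + 18.0000 = 6.2944°C.

6.3°C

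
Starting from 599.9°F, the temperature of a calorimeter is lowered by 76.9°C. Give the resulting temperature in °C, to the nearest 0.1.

Initial temperature in Celsius: (599.9 - 32) × 5/9 = 315.5000°C.
Final Celsius temperature: 315.5000 - 76.9000 = 238.6000°C.

238.6°C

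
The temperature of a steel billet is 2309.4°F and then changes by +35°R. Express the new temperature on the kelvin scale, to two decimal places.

1557.82 K

Initial temperature in Celsius: (2309.4 - 32) × 5/9 = 1265.2222°C.
The 35°R change is an interval, so only the factor 5/9 applies: +35 × 5/9 = +19.4444°C.
Final Celsius temperature: 1265.2222 + 19.4444 = 1284.6667°C.
In kelvin: 1284.6667 + 273.15 = 1557.82 K.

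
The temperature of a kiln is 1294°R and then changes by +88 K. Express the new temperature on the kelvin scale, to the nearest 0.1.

806.9 K

Initial temperature in Celsius: (1294 - 491.67) × 5/9 = 445.7389°C.
The 88 K change is an interval; Kelvin and Celsius degrees are the same size, so ΔC = +88°C.
Final Celsius temperature: 445.7389 + 88.0000 = 533.7389°C.
In kelvin: 533.7389 + 273.15 = 806.9 K.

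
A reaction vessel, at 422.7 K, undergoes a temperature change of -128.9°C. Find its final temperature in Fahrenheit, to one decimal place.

69.2°F

Initial temperature in Celsius: 422.7 - 273.15 = 149.5500°C.
Final Celsius temperature: 149.5500 - 128.9000 = 20.6500°C.
In Fahrenheit: 20.6500 × 1.8 + 32 = 69.2°F.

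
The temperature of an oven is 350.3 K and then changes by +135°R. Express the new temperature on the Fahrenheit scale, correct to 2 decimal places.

Initial temperature in Celsius: 350.3 - 273.15 = 77.1500°C.
The 135°R change is an interval, so only the factor 5/9 applies: +135 × 5/9 = +75.0000°C.
Final Celsius temperature: 77.1500 + 75.0000 = 152.1500°C.
In Fahrenheit: 152.1500 × 1.8 + 32 = 305.87°F.

305.87°F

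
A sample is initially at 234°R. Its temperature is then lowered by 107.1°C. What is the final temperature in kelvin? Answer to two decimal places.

22.90 K

Initial temperature in Celsius: (234 - 491.67) × 5/9 = -143.1500°C.
Final Celsius temperature: -143.1500 - 107.1000 = -250.2500°C.
In kelvin: -250.2500 + 273.15 = 22.90 K.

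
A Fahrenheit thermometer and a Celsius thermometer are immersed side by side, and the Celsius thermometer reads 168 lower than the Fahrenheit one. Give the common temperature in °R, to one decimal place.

Let x be the Fahrenheit reading; then the Celsius reading is 5/9·x - 17.7778.
(5/9·x - 17.7778) - x = -168  ⇒  (-4/9)·x = -150.222  ⇒  x = 338.0000°F.
In Celsius: (338 - 32) × 5/9 = 170.0000°C.
In Rankine: 170.0000 × 1.8 + 491.67 = 797.7°R.

797.7°R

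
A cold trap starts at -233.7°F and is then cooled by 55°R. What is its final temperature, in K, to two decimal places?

Initial temperature in Celsius: (-233.7 - 32) × 5/9 = -147.6111°C.
The 55°R change is an interval, so only the factor 5/9 applies: -55 × 5/9 = -30.5556°C.
Final Celsius temperature: -147.6111 - 30.5556 = -178.1667°C.
In kelvin: -178.1667 + 273.15 = 94.98 K.

94.98 K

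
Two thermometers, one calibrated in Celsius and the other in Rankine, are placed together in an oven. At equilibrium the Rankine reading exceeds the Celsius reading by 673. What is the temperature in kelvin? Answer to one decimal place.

499.8 K

Let x be the Celsius reading; then the Rankine reading is 1.8·x + 491.67.
(1.8·x + 491.67) - x = 673  ⇒  (0.8)·x = 181.33  ⇒  x = 226.6625°C.
In kelvin: 226.6625 + 273.15 = 499.8 K.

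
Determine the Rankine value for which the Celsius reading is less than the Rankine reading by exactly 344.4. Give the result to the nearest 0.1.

160.3°R

Let R be the Rankine reading. The Celsius reading is C = 5/9·R - 273.15.
Require C - R = -344.4: (-4/9)·R - 273.15 = -344.4.
R = (-344.4 + 273.15) / (-4/9) = 160.3.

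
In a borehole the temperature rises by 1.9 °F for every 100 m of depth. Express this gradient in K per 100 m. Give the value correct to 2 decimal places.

1.06 K/100 m

The quantity depends on a temperature interval, so only the ratio of degree sizes applies; the offset between the scales is irrelevant.
A change of 1°F is a change of 5/9 K, so 1.9 × 5/9 = 1.06.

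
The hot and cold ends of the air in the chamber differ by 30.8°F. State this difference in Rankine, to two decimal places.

30.80°R

Fahrenheit and Rankine degrees are the same size, so the interval is unchanged: 30.80.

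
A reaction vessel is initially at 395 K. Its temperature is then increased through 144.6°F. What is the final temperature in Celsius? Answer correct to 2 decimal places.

202.18°C

Initial temperature in Celsius: 395 - 273.15 = 121.8500°C.
The 144.6°F change is an interval, so only the factor 5/9 applies: +144.6 × 5/9 = +80.3333°C.
Final Celsius temperature: 121.8500 + 80.3333 = 202.1833°C.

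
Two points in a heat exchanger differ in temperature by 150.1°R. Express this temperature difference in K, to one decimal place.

Only the scale ratio 5/9 matters for a change in temperature.
150.1 × 5/9 = 83.4.

83.4 K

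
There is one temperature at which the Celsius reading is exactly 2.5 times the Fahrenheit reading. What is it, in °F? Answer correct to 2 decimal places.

-9.14°F

Let F be the Fahrenheit reading. The Celsius reading is C = 5/9·F - 17.7778.
Require C = 2.5·F: 5/9·F - 17.7778 = 2.5·F.
(-35/18)·F = 17.7778  ⇒  F = -9.14.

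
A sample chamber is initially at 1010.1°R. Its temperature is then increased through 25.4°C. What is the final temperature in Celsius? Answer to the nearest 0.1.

313.4°C

Initial temperature in Celsius: (1010.1 - 491.67) × 5/9 = 288.0167°C.
Final Celsius temperature: 288.0167 + 25.4000 = 313.4167°C.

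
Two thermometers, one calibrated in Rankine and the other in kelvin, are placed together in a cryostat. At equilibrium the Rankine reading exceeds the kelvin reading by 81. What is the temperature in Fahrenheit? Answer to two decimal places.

Let x be the Rankine reading; then the kelvin reading is 5/9·x.
(5/9·x) - x = -81  ⇒  (-4/9)·x = -81  ⇒  x = 182.2500°R.
In Celsius: (182.25 - 491.67) × 5/9 = -171.9000°C.
In Fahrenheit: -171.9000 × 1.8 + 32 = -277.42°F.

-277.42°F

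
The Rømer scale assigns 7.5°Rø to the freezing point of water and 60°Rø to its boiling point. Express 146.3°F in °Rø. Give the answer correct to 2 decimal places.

40.84°Rø

First in Celsius: (146.3 - 32) × 5/9 = 63.5000°C.
Linearly onto the Rømer scale: 7.5 + (63.5000 / 100) × (60 - 7.5) = 40.84°Rø.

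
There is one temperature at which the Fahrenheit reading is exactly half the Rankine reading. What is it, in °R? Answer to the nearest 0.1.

919.3°R

Let R be the Rankine reading. The Fahrenheit reading is F = 1·R - 459.67.
Require F = 0.5·R: 1·R - 459.67 = 0.5·R.
(0.5)·R = 459.67  ⇒  R = 919.3.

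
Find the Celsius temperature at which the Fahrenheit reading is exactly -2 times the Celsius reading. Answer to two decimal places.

-8.42°C

Let C be the Celsius reading. The Fahrenheit reading is F = 1.8·C + 32.
Require F = -2·C: 1.8·C + 32 = -2·C.
(3.8)·C = -32  ⇒  C = -8.42.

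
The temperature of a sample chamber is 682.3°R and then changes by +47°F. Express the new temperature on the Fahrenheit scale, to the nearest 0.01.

269.63°F

Initial temperature in Celsius: (682.3 - 491.67) × 5/9 = 105.9056°C.
The 47°F change is an interval, so only the factor 5/9 applies: +47 × 5/9 = +26.1111°C.
Final Celsius temperature: 105.9056 + 26.1111 = 132.0167°C.
In Fahrenheit: 132.0167 × 1.8 + 32 = 269.63°F.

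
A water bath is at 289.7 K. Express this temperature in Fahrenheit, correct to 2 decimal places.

In Celsius: 289.7 - 273.15 = 16.5500°C.
In Fahrenheit: 16.5500 × 1.8 + 32 = 61.79°F.

61.79°F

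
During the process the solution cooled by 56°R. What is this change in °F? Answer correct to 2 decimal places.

56.00°F

Rankine and Fahrenheit degrees are the same size, so the interval is unchanged: 56.00.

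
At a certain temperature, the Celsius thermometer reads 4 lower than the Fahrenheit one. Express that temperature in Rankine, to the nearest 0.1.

Let x be the Fahrenheit reading; then the Celsius reading is 5/9·x - 17.7778.
(5/9·x - 17.7778) - x = -4  ⇒  (-4/9)·x = 13.7778  ⇒  x = -31.0000°F.
In Celsius: (-31 - 32) × 5/9 = -35.0000°C.
In Rankine: -35.0000 × 1.8 + 491.67 = 428.7°R.

428.7°R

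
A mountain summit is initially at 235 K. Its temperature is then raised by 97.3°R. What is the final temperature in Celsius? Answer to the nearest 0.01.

15.91°C

Initial temperature in Celsius: 235 - 273.15 = -38.1500°C.
The 97.3°R change is an interval, so only the factor 5/9 applies: +97.3 × 5/9 = +54.0556°C.
Final Celsius temperature: -38.1500 + 54.0556 = 15.9056°C.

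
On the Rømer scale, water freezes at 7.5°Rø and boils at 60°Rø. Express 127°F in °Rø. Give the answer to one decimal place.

35.2°Rø

First in Celsius: (127 - 32) × 5/9 = 52.7778°C.
Linearly onto the Rømer scale: 7.5 + (52.7778 / 100) × (60 - 7.5) = 35.2°Rø.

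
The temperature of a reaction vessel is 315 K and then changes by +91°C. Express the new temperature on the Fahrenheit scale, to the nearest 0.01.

271.13°F

Initial temperature in Celsius: 315 - 273.15 = 41.8500°C.
Final Celsius temperature: 41.8500 + 91.0000 = 132.8500°C.
In Fahrenheit: 132.8500 × 1.8 + 32 = 271.13°F.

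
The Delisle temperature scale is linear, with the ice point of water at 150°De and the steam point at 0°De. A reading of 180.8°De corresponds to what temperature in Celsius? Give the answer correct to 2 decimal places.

Linear interpolation between the fixed points: C = (180.8 - 150) × 100 / (0 - 150) = -20.5333°C.

-20.53°C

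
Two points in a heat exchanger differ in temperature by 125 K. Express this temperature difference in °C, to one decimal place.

Kelvin and Celsius degrees are the same size, so the interval is unchanged: 125.0.

125.0°C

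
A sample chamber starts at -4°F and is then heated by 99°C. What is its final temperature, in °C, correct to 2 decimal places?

Initial temperature in Celsius: (-4 - 32) × 5/9 = -20.0000°C.
Final Celsius temperature: -20.0000 + 99.0000 = 79.0000°C.

79.00°C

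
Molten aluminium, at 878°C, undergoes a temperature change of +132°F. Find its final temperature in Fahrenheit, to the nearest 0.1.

1744.4°F

The 132°F change is an interval, so only the factor 5/9 applies: +132 × 5/9 = +73.3333°C.
Final Celsius temperature: 878.0000 + 73.3333 = 951.3333°C.
In Fahrenheit: 951.3333 × 1.8 + 32 = 1744.4°F.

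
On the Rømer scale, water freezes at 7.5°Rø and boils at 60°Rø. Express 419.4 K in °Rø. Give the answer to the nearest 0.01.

84.28°Rø

First in Celsius: 419.4 - 273.15 = 146.2500°C.
Linearly onto the Rømer scale: 7.5 + (146.2500 / 100) × (60 - 7.5) = 84.28°Rø.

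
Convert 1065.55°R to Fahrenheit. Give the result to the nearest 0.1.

605.9°F

In Celsius: (1065.55 - 491.67) × 5/9 = 318.8222°C.
In Fahrenheit: 318.8222 × 1.8 + 32 = 605.9°F.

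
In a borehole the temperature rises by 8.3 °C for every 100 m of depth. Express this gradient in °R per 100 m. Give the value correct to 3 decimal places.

Since only a temperature interval is involved, the additive offset between the scales drops out.
A change of 1°C is a change of 1.8°R, so 8.3 × 1.8 = 14.940.

14.940 °R/100 m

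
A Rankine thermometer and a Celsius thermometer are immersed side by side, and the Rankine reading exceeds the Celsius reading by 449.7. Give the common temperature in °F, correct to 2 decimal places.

Let x be the Rankine reading; then the Celsius reading is 5/9·x - 273.15.
(5/9·x - 273.15) - x = -449.7  ⇒  (-4/9)·x = -176.55  ⇒  x = 397.2375°R.
In Celsius: (397.2375 - 491.67) × 5/9 = -52.4625°C.
In Fahrenheit: -52.4625 × 1.8 + 32 = -62.43°F.

-62.43°F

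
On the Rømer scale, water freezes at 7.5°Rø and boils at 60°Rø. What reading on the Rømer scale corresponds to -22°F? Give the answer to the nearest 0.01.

-8.25°Rø

First in Celsius: (-22 - 32) × 5/9 = -30.0000°C.
Linearly onto the Rømer scale: 7.5 + (-30.0000 / 100) × (60 - 7.5) = -8.25°Rø.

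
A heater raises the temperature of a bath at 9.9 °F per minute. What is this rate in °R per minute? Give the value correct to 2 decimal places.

9.90 °R/minute

Since only a temperature interval is involved, the additive offset between the scales drops out.
A change of 1°F is a change of 1°R, so 9.9 × 1 = 9.90.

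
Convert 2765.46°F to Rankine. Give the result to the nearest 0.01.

In Celsius: (2765.46 - 32) × 5/9 = 1518.5889°C.
In Rankine: 1518.5889 × 1.8 + 491.67 = 3225.13°R.

3225.13°R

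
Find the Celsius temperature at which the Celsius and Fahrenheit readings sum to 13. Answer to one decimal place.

Let C be the Celsius reading. The Fahrenheit reading is F = 1.8·C + 32.
Require C + F = 13: (2.8)·C + 32 = 13.
C = (13 - 32) / (2.8) = -6.8.

-6.8°C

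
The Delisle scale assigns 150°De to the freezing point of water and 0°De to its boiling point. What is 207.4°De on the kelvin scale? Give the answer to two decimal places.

Linear interpolation between the fixed points: C = (207.4 - 150) × 100 / (0 - 150) = -38.2667°C.
Then -38.2667 + 273.15 = 234.88 K.

234.88 K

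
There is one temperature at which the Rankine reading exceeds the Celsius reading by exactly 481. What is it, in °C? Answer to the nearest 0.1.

Let C be the Celsius reading. The Rankine reading is R = 1.8·C + 491.67.
Require R - C = 481: (0.8)·C + 491.67 = 481.
C = (481 - 491.67) / (0.8) = -13.3.

-13.3°C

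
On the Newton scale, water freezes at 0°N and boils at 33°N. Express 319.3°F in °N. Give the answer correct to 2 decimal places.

First in Celsius: (319.3 - 32) × 5/9 = 159.6111°C.
Linearly onto the Newton scale: 0 + (159.6111 / 100) × (33 - 0) = 52.67°N.

52.67°N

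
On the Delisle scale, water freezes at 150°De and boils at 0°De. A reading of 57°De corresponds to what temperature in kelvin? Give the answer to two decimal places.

335.15 K

Linear interpolation between the fixed points: C = (57 - 150) × 100 / (0 - 150) = 62.0000°C.
Then 62.0000 + 273.15 = 335.15 K.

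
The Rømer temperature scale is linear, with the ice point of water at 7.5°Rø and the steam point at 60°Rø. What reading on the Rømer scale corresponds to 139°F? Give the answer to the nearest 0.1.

38.7°Rø

First in Celsius: (139 - 32) × 5/9 = 59.4444°C.
Linearly onto the Rømer scale: 7.5 + (59.4444 / 100) × (60 - 7.5) = 38.7°Rø.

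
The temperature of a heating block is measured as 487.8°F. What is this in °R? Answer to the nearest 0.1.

947.5°R

In Celsius: (487.8 - 32) × 5/9 = 253.2222°C.
In Rankine: 253.2222 × 1.8 + 491.67 = 947.5°R.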